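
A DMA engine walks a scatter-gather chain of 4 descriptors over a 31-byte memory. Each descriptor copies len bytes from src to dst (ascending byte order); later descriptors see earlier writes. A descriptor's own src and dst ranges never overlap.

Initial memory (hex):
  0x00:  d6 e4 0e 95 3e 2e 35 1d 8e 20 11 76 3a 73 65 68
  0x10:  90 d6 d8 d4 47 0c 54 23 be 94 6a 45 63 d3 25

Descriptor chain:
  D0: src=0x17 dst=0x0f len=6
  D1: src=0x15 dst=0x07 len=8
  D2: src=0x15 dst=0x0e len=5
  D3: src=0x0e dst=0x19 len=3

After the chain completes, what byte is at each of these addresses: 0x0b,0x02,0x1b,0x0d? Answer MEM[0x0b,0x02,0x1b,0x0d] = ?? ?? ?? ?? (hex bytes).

MEM[0x0b,0x02,0x1b,0x0d] = 94 0e 23 45

D0: mem[0x0f..0x14] <- [23 be 94 6a 45 63]
D1: mem[0x07..0x0e] <- [0c 54 23 be 94 6a 45 63]
D2: mem[0x0e..0x12] <- [0c 54 23 be 94]
D3: mem[0x19..0x1b] <- [0c 54 23]
query mem[0x0b]=0x94, mem[0x02]=0x0e, mem[0x1b]=0x23, mem[0x0d]=0x45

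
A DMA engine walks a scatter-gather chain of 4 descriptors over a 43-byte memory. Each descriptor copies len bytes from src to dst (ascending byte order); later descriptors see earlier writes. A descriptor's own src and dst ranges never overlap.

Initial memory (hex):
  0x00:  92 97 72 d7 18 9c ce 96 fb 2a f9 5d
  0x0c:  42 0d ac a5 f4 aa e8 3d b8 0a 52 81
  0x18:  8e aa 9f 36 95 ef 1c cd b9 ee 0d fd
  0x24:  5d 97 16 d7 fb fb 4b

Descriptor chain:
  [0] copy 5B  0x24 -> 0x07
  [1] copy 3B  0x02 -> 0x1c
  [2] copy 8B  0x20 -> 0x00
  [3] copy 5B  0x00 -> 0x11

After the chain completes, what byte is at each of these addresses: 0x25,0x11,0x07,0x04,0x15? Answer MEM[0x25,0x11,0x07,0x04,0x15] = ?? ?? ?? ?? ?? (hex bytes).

MEM[0x25,0x11,0x07,0x04,0x15] = 97 b9 d7 5d 5d

#0 dst[0x07+5] := {0x5d,0x97,0x16,0xd7,0xfb}
#1 dst[0x1c+3] := {0x72,0xd7,0x18}
#2 dst[0x00+8] := {0xb9,0xee,0x0d,0xfd,0x5d,0x97,0x16,0xd7}
#3 dst[0x11+5] := {0xb9,0xee,0x0d,0xfd,0x5d}
query mem[0x25]=0x97, mem[0x11]=0xb9, mem[0x07]=0xd7, mem[0x04]=0x5d, mem[0x15]=0x5d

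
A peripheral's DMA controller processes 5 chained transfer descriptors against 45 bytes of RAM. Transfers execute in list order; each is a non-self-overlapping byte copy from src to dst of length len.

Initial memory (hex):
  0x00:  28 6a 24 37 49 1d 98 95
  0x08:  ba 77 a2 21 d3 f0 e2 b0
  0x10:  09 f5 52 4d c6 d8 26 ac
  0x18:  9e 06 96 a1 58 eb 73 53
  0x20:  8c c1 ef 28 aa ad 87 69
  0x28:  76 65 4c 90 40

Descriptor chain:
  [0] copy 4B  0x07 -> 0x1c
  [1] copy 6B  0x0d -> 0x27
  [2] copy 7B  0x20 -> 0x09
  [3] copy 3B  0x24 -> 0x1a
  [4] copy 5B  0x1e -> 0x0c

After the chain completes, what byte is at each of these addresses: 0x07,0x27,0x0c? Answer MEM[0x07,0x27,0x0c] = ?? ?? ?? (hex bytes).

MEM[0x07,0x27,0x0c] = 95 f0 77

[0] 0x07->0x1c len=4 : 95 ba 77 a2
[1] 0x0d->0x27 len=6 : f0 e2 b0 09 f5 52
[2] 0x20->0x09 len=7 : 8c c1 ef 28 aa ad 87
[3] 0x24->0x1a len=3 : aa ad 87
[4] 0x1e->0x0c len=5 : 77 a2 8c c1 ef
query mem[0x07]=0x95, mem[0x27]=0xf0, mem[0x0c]=0x77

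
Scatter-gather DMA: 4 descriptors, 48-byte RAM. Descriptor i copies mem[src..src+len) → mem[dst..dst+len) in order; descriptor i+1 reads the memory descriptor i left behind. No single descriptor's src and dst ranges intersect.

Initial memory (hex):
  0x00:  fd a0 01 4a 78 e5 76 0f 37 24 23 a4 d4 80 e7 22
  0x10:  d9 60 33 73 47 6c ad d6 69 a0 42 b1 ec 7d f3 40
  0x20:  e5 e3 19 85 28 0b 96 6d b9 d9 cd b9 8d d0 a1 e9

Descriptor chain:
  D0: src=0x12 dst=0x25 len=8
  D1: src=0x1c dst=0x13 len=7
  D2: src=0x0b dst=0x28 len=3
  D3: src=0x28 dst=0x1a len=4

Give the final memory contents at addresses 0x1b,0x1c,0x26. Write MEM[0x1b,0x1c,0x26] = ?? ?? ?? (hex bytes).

[0] 0x12->0x25 len=8 : 33 73 47 6c ad d6 69 a0
[1] 0x1c->0x13 len=7 : ec 7d f3 40 e5 e3 19
[2] 0x0b->0x28 len=3 : a4 d4 80
[3] 0x28->0x1a len=4 : a4 d4 80 69
query mem[0x1b]=0xd4, mem[0x1c]=0x80, mem[0x26]=0x73

MEM[0x1b,0x1c,0x26] = d4 80 73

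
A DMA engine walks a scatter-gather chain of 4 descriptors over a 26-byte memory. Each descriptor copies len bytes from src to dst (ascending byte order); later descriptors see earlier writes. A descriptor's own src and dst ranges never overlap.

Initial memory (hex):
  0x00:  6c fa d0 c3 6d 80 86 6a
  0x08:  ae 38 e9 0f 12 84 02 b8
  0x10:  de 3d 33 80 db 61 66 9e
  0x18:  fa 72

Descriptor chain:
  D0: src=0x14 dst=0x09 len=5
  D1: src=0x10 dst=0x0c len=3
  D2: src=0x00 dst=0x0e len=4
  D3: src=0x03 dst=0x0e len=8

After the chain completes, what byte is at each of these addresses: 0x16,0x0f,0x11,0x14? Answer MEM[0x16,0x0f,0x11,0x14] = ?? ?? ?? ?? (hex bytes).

  after D0: wrote 5B at 0x09 = db61669efa
  after D1: wrote 3B at 0x0c = de3d33
  after D2: wrote 4B at 0x0e = 6cfad0c3
  after D3: wrote 8B at 0x0e = c36d80866aaedb61
query mem[0x16]=0x66, mem[0x0f]=0x6d, mem[0x11]=0x86, mem[0x14]=0xdb

MEM[0x16,0x0f,0x11,0x14] = 66 6d 86 db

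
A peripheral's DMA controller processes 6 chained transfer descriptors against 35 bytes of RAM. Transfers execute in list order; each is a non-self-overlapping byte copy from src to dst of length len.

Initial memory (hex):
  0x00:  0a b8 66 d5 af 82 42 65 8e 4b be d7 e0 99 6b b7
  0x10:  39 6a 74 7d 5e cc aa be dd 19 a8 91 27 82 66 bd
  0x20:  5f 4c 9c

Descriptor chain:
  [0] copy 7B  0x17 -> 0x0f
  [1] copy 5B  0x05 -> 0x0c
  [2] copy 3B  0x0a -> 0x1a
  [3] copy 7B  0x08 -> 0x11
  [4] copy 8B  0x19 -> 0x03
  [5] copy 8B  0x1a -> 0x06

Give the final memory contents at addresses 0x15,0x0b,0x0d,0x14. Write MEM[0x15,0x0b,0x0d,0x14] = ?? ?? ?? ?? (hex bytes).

MEM[0x15,0x0b,0x0d,0x14] = 82 bd 4c d7

D0: mem[0x0f..0x15] <- [be dd 19 a8 91 27 82]
D1: mem[0x0c..0x10] <- [82 42 65 8e 4b]
D2: mem[0x1a..0x1c] <- [be d7 82]
D3: mem[0x11..0x17] <- [8e 4b be d7 82 42 65]
D4: mem[0x03..0x0a] <- [19 be d7 82 82 66 bd 5f]
D5: mem[0x06..0x0d] <- [be d7 82 82 66 bd 5f 4c]
query mem[0x15]=0x82, mem[0x0b]=0xbd, mem[0x0d]=0x4c, mem[0x14]=0xd7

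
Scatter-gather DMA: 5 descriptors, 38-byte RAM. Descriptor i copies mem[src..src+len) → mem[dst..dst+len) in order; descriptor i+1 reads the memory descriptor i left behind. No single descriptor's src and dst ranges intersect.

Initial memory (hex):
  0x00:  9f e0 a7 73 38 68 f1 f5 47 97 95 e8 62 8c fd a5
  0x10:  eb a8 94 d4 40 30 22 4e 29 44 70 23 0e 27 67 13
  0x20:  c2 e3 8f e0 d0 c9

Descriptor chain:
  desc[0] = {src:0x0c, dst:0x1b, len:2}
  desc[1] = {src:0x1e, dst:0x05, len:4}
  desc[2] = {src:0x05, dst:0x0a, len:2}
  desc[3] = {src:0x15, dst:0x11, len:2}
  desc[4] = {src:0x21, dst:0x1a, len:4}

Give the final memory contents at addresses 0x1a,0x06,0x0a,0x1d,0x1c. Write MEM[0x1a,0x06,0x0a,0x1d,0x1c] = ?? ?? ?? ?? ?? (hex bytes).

MEM[0x1a,0x06,0x0a,0x1d,0x1c] = e3 13 67 d0 e0

#0 dst[0x1b+2] := {0x62,0x8c}
#1 dst[0x05+4] := {0x67,0x13,0xc2,0xe3}
#2 dst[0x0a+2] := {0x67,0x13}
#3 dst[0x11+2] := {0x30,0x22}
#4 dst[0x1a+4] := {0xe3,0x8f,0xe0,0xd0}
query mem[0x1a]=0xe3, mem[0x06]=0x13, mem[0x0a]=0x67, mem[0x1d]=0xd0, mem[0x1c]=0xe0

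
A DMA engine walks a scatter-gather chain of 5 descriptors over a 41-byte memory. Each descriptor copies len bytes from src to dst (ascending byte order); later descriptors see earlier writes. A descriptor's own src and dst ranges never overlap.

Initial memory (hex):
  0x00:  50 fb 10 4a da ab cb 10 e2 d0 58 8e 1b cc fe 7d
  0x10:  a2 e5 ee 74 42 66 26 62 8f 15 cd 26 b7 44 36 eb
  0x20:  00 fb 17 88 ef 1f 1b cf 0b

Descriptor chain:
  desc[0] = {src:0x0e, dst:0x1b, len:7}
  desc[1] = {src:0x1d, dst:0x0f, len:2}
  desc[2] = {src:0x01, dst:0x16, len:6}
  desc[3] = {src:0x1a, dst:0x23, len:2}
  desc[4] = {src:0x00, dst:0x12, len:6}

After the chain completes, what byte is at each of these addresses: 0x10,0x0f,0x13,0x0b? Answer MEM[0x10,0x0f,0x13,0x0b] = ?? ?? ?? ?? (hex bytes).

MEM[0x10,0x0f,0x13,0x0b] = e5 a2 fb 8e

[0] 0x0e->0x1b len=7 : fe 7d a2 e5 ee 74 42
[1] 0x1d->0x0f len=2 : a2 e5
[2] 0x01->0x16 len=6 : fb 10 4a da ab cb
[3] 0x1a->0x23 len=2 : ab cb
[4] 0x00->0x12 len=6 : 50 fb 10 4a da ab
query mem[0x10]=0xe5, mem[0x0f]=0xa2, mem[0x13]=0xfb, mem[0x0b]=0x8e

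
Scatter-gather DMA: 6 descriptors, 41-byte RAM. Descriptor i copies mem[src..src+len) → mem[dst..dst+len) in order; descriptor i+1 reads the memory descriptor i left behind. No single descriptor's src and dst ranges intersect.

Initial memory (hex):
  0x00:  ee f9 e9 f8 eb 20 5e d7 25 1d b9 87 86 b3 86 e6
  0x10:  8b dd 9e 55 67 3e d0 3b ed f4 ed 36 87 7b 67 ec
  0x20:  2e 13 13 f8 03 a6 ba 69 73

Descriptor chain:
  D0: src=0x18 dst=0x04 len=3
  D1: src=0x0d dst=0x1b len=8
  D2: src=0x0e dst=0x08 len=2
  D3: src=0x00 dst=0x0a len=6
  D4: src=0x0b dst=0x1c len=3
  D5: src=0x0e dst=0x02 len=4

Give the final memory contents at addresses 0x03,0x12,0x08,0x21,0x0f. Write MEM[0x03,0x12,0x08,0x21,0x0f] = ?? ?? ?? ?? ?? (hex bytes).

MEM[0x03,0x12,0x08,0x21,0x0f] = f4 9e 86 55 f4

#0 dst[0x04+3] := {0xed,0xf4,0xed}
#1 dst[0x1b+8] := {0xb3,0x86,0xe6,0x8b,0xdd,0x9e,0x55,0x67}
#2 dst[0x08+2] := {0x86,0xe6}
#3 dst[0x0a+6] := {0xee,0xf9,0xe9,0xf8,0xed,0xf4}
#4 dst[0x1c+3] := {0xf9,0xe9,0xf8}
#5 dst[0x02+4] := {0xed,0xf4,0x8b,0xdd}
query mem[0x03]=0xf4, mem[0x12]=0x9e, mem[0x08]=0x86, mem[0x21]=0x55, mem[0x0f]=0xf4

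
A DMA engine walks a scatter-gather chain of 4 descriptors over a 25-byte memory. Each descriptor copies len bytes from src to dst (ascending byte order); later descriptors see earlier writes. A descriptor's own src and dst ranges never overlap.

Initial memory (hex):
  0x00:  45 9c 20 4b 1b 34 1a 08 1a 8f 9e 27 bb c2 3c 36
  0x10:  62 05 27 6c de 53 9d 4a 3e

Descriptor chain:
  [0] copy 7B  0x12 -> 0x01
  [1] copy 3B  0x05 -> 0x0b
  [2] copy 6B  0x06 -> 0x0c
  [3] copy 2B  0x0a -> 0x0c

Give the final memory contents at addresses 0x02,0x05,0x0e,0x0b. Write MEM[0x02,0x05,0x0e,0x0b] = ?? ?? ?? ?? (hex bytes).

#0 dst[0x01+7] := {0x27,0x6c,0xde,0x53,0x9d,0x4a,0x3e}
#1 dst[0x0b+3] := {0x9d,0x4a,0x3e}
#2 dst[0x0c+6] := {0x4a,0x3e,0x1a,0x8f,0x9e,0x9d}
#3 dst[0x0c+2] := {0x9e,0x9d}
query mem[0x02]=0x6c, mem[0x05]=0x9d, mem[0x0e]=0x1a, mem[0x0b]=0x9d

MEM[0x02,0x05,0x0e,0x0b] = 6c 9d 1a 9d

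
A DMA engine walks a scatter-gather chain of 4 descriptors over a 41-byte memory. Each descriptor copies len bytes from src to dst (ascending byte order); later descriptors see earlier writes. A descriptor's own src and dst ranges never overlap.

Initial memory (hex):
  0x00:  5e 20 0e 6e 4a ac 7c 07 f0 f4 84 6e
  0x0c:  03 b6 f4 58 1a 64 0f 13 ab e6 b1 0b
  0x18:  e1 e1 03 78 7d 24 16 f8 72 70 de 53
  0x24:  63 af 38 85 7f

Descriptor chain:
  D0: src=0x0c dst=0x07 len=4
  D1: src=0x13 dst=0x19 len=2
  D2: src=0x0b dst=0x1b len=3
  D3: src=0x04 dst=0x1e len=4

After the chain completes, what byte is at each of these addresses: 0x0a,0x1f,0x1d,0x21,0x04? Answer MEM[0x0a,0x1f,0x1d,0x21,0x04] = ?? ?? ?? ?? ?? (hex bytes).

#0 dst[0x07+4] := {0x03,0xb6,0xf4,0x58}
#1 dst[0x19+2] := {0x13,0xab}
#2 dst[0x1b+3] := {0x6e,0x03,0xb6}
#3 dst[0x1e+4] := {0x4a,0xac,0x7c,0x03}
query mem[0x0a]=0x58, mem[0x1f]=0xac, mem[0x1d]=0xb6, mem[0x21]=0x03, mem[0x04]=0x4a

MEM[0x0a,0x1f,0x1d,0x21,0x04] = 58 ac b6 03 4a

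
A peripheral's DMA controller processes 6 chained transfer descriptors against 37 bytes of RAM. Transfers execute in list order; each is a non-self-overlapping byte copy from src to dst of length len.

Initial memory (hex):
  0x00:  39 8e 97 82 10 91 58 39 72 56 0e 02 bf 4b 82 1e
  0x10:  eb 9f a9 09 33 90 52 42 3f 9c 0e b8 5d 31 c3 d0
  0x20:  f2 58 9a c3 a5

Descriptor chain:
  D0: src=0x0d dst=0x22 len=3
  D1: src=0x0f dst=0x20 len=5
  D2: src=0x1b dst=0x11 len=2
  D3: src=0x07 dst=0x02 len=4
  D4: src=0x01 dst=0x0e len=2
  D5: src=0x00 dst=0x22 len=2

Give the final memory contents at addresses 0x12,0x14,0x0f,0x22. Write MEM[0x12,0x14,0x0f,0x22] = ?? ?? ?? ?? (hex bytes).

[0] 0x0d->0x22 len=3 : 4b 82 1e
[1] 0x0f->0x20 len=5 : 1e eb 9f a9 09
[2] 0x1b->0x11 len=2 : b8 5d
[3] 0x07->0x02 len=4 : 39 72 56 0e
[4] 0x01->0x0e len=2 : 8e 39
[5] 0x00->0x22 len=2 : 39 8e
query mem[0x12]=0x5d, mem[0x14]=0x33, mem[0x0f]=0x39, mem[0x22]=0x39

MEM[0x12,0x14,0x0f,0x22] = 5d 33 39 39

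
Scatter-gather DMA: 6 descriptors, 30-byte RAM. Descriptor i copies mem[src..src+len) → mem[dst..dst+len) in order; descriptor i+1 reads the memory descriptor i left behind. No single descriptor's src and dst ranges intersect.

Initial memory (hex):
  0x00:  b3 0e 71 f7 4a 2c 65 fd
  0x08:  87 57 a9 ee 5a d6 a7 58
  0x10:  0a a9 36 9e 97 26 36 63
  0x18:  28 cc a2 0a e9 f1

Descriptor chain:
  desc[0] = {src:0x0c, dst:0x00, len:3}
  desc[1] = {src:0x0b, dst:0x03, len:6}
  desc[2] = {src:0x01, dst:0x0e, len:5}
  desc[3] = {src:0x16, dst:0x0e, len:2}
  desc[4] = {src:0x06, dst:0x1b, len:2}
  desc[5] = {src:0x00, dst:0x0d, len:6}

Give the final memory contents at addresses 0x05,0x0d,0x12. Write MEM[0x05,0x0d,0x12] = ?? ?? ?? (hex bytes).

D0: mem[0x00..0x02] <- [5a d6 a7]
D1: mem[0x03..0x08] <- [ee 5a d6 a7 58 0a]
D2: mem[0x0e..0x12] <- [d6 a7 ee 5a d6]
D3: mem[0x0e..0x0f] <- [36 63]
D4: mem[0x1b..0x1c] <- [a7 58]
D5: mem[0x0d..0x12] <- [5a d6 a7 ee 5a d6]
query mem[0x05]=0xd6, mem[0x0d]=0x5a, mem[0x12]=0xd6

MEM[0x05,0x0d,0x12] = d6 5a d6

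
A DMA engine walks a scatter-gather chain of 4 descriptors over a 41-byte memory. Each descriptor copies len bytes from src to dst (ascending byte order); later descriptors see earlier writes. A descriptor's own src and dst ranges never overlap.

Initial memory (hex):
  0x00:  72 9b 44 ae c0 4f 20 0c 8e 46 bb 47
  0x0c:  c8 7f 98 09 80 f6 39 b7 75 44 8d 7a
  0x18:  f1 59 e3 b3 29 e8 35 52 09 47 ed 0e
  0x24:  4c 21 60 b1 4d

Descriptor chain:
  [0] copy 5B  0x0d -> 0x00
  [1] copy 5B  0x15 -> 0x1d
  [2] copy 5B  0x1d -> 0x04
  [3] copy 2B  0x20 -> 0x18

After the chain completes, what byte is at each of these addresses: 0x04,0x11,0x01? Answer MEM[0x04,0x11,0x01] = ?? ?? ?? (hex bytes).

  after D0: wrote 5B at 0x00 = 7f980980f6
  after D1: wrote 5B at 0x1d = 448d7af159
  after D2: wrote 5B at 0x04 = 448d7af159
  after D3: wrote 2B at 0x18 = f159
query mem[0x04]=0x44, mem[0x11]=0xf6, mem[0x01]=0x98

MEM[0x04,0x11,0x01] = 44 f6 98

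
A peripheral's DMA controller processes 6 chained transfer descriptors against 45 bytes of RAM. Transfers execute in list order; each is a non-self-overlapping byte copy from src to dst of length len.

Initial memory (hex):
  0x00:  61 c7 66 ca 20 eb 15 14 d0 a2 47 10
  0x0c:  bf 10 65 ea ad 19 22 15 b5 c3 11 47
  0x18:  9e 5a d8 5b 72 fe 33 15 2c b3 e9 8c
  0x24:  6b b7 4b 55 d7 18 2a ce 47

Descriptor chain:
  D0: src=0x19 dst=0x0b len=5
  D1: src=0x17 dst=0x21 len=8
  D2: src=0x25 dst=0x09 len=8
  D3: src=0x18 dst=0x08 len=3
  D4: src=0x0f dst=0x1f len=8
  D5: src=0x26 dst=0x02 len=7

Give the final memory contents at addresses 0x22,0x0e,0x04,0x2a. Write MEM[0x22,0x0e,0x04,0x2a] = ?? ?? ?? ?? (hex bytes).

#0 dst[0x0b+5] := {0x5a,0xd8,0x5b,0x72,0xfe}
#1 dst[0x21+8] := {0x47,0x9e,0x5a,0xd8,0x5b,0x72,0xfe,0x33}
#2 dst[0x09+8] := {0x5b,0x72,0xfe,0x33,0x18,0x2a,0xce,0x47}
#3 dst[0x08+3] := {0x9e,0x5a,0xd8}
#4 dst[0x1f+8] := {0xce,0x47,0x19,0x22,0x15,0xb5,0xc3,0x11}
#5 dst[0x02+7] := {0x11,0xfe,0x33,0x18,0x2a,0xce,0x47}
query mem[0x22]=0x22, mem[0x0e]=0x2a, mem[0x04]=0x33, mem[0x2a]=0x2a

MEM[0x22,0x0e,0x04,0x2a] = 22 2a 33 2a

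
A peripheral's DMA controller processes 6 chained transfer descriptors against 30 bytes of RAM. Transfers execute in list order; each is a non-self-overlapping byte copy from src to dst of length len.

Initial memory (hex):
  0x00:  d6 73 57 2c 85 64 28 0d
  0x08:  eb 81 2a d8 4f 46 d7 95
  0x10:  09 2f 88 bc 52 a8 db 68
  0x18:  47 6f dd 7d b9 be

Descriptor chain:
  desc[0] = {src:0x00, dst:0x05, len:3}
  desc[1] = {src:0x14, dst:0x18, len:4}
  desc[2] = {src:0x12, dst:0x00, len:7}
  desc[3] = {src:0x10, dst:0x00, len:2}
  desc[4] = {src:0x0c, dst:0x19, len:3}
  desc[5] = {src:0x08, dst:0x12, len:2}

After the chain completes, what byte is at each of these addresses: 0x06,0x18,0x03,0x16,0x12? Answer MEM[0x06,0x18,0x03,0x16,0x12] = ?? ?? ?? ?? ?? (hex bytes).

#0 dst[0x05+3] := {0xd6,0x73,0x57}
#1 dst[0x18+4] := {0x52,0xa8,0xdb,0x68}
#2 dst[0x00+7] := {0x88,0xbc,0x52,0xa8,0xdb,0x68,0x52}
#3 dst[0x00+2] := {0x09,0x2f}
#4 dst[0x19+3] := {0x4f,0x46,0xd7}
#5 dst[0x12+2] := {0xeb,0x81}
query mem[0x06]=0x52, mem[0x18]=0x52, mem[0x03]=0xa8, mem[0x16]=0xdb, mem[0x12]=0xeb

MEM[0x06,0x18,0x03,0x16,0x12] = 52 52 a8 db eb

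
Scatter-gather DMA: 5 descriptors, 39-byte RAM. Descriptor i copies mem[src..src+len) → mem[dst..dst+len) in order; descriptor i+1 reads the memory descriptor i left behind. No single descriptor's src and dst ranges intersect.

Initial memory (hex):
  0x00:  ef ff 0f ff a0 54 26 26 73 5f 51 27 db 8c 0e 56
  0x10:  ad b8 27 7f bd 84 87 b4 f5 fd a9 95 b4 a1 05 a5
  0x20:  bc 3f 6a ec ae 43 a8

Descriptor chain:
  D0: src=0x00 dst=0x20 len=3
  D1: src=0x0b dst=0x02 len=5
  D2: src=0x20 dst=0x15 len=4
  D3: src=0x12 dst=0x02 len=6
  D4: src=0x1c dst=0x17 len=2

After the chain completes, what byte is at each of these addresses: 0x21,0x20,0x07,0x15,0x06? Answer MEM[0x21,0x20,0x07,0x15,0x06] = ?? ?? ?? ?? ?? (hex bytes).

  after D0: wrote 3B at 0x20 = efff0f
  after D1: wrote 5B at 0x02 = 27db8c0e56
  after D2: wrote 4B at 0x15 = efff0fec
  after D3: wrote 6B at 0x02 = 277fbdefff0f
  after D4: wrote 2B at 0x17 = b4a1
query mem[0x21]=0xff, mem[0x20]=0xef, mem[0x07]=0x0f, mem[0x15]=0xef, mem[0x06]=0xff

MEM[0x21,0x20,0x07,0x15,0x06] = ff ef 0f ef ff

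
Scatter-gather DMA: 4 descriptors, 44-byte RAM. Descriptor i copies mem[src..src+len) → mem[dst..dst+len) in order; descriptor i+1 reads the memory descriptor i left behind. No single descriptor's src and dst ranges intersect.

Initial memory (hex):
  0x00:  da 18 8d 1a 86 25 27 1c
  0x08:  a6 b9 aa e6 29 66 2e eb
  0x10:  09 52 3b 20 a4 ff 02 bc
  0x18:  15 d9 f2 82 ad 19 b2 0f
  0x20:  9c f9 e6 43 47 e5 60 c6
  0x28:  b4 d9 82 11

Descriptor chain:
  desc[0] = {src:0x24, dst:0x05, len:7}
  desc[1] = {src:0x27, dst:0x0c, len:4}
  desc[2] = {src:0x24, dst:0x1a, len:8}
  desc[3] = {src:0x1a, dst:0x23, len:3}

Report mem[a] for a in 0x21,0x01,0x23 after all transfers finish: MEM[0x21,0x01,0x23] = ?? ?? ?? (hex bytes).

MEM[0x21,0x01,0x23] = 11 18 47

  after D0: wrote 7B at 0x05 = 47e560c6b4d982
  after D1: wrote 4B at 0x0c = c6b4d982
  after D2: wrote 8B at 0x1a = 47e560c6b4d98211
  after D3: wrote 3B at 0x23 = 47e560
query mem[0x21]=0x11, mem[0x01]=0x18, mem[0x23]=0x47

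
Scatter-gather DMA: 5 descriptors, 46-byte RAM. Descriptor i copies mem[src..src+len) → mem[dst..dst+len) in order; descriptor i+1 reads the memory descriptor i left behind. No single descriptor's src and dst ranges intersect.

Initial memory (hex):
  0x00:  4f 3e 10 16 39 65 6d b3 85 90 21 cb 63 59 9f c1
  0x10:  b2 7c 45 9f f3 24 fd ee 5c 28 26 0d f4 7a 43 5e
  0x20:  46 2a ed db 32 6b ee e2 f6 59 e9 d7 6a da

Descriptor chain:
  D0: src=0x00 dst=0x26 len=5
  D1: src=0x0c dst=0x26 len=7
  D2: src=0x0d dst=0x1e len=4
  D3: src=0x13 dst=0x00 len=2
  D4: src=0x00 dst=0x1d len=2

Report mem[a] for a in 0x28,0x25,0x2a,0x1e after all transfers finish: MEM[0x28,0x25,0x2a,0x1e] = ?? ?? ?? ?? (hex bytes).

  after D0: wrote 5B at 0x26 = 4f3e101639
  after D1: wrote 7B at 0x26 = 63599fc1b27c45
  after D2: wrote 4B at 0x1e = 599fc1b2
  after D3: wrote 2B at 0x00 = 9ff3
  after D4: wrote 2B at 0x1d = 9ff3
query mem[0x28]=0x9f, mem[0x25]=0x6b, mem[0x2a]=0xb2, mem[0x1e]=0xf3

MEM[0x28,0x25,0x2a,0x1e] = 9f 6b b2 f3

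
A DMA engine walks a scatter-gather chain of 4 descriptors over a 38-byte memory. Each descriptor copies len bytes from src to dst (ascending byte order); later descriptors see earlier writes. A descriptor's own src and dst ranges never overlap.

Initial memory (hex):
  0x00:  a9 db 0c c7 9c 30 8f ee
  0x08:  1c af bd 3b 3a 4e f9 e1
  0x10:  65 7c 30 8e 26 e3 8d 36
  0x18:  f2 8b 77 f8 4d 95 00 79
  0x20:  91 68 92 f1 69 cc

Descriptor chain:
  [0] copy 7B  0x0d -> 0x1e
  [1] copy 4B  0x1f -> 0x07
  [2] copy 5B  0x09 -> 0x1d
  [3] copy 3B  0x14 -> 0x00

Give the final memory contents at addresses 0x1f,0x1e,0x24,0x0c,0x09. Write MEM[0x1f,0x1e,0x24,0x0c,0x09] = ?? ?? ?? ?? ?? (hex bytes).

MEM[0x1f,0x1e,0x24,0x0c,0x09] = 3b 7c 8e 3a 65

  after D0: wrote 7B at 0x1e = 4ef9e1657c308e
  after D1: wrote 4B at 0x07 = f9e1657c
  after D2: wrote 5B at 0x1d = 657c3b3a4e
  after D3: wrote 3B at 0x00 = 26e38d
query mem[0x1f]=0x3b, mem[0x1e]=0x7c, mem[0x24]=0x8e, mem[0x0c]=0x3a, mem[0x09]=0x65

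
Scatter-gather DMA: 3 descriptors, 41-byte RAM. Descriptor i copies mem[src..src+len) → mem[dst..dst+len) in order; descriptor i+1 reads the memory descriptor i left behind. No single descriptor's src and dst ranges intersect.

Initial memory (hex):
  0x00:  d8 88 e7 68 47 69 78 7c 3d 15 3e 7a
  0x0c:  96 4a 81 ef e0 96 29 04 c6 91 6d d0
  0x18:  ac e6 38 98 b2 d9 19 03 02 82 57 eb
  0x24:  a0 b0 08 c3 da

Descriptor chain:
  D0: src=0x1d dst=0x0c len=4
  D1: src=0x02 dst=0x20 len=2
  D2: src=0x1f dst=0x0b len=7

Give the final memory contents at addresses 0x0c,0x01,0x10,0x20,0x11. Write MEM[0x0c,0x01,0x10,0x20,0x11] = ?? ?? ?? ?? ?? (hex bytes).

D0: mem[0x0c..0x0f] <- [d9 19 03 02]
D1: mem[0x20..0x21] <- [e7 68]
D2: mem[0x0b..0x11] <- [03 e7 68 57 eb a0 b0]
query mem[0x0c]=0xe7, mem[0x01]=0x88, mem[0x10]=0xa0, mem[0x20]=0xe7, mem[0x11]=0xb0

MEM[0x0c,0x01,0x10,0x20,0x11] = e7 88 a0 e7 b0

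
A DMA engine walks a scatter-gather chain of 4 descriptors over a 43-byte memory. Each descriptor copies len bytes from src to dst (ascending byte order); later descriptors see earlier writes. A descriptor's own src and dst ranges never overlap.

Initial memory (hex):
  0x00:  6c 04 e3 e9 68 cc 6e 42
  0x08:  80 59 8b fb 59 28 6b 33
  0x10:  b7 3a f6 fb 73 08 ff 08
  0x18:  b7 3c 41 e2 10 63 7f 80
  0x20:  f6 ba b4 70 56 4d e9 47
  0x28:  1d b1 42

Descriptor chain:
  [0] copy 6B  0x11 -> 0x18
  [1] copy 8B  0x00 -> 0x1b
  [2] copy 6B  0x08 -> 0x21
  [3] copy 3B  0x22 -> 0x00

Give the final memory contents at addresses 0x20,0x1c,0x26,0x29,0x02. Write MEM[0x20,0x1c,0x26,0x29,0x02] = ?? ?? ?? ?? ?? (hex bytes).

D0: mem[0x18..0x1d] <- [3a f6 fb 73 08 ff]
D1: mem[0x1b..0x22] <- [6c 04 e3 e9 68 cc 6e 42]
D2: mem[0x21..0x26] <- [80 59 8b fb 59 28]
D3: mem[0x00..0x02] <- [59 8b fb]
query mem[0x20]=0xcc, mem[0x1c]=0x04, mem[0x26]=0x28, mem[0x29]=0xb1, mem[0x02]=0xfb

MEM[0x20,0x1c,0x26,0x29,0x02] = cc 04 28 b1 fb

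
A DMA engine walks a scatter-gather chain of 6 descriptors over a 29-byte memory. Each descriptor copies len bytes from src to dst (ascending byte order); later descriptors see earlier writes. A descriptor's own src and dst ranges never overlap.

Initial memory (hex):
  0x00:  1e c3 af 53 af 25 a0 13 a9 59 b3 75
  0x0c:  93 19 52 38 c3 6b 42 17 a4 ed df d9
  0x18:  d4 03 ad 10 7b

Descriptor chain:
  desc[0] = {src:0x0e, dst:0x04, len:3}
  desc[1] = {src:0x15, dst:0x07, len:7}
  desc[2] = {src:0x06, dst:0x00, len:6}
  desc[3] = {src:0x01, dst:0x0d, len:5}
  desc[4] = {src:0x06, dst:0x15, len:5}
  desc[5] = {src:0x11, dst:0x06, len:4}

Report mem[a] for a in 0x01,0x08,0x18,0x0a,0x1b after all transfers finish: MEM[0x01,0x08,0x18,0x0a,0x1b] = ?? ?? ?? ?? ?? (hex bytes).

MEM[0x01,0x08,0x18,0x0a,0x1b] = ed 17 d9 d4 10

[0] 0x0e->0x04 len=3 : 52 38 c3
[1] 0x15->0x07 len=7 : ed df d9 d4 03 ad 10
[2] 0x06->0x00 len=6 : c3 ed df d9 d4 03
[3] 0x01->0x0d len=5 : ed df d9 d4 03
[4] 0x06->0x15 len=5 : c3 ed df d9 d4
[5] 0x11->0x06 len=4 : 03 42 17 a4
query mem[0x01]=0xed, mem[0x08]=0x17, mem[0x18]=0xd9, mem[0x0a]=0xd4, mem[0x1b]=0x10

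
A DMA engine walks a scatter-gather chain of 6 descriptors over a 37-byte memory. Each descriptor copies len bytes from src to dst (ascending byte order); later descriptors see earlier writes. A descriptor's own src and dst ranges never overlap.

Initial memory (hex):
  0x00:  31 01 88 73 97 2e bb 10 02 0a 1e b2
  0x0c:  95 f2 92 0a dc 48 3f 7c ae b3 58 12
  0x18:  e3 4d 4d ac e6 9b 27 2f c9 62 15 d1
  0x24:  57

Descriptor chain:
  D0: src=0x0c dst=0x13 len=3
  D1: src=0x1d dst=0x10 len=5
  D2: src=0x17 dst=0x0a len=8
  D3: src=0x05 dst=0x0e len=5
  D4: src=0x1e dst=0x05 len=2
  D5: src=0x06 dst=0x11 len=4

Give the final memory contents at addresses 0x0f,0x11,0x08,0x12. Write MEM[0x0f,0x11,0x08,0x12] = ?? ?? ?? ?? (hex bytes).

  after D0: wrote 3B at 0x13 = 95f292
  after D1: wrote 5B at 0x10 = 9b272fc962
  after D2: wrote 8B at 0x0a = 12e34d4dace69b27
  after D3: wrote 5B at 0x0e = 2ebb10020a
  after D4: wrote 2B at 0x05 = 272f
  after D5: wrote 4B at 0x11 = 2f10020a
query mem[0x0f]=0xbb, mem[0x11]=0x2f, mem[0x08]=0x02, mem[0x12]=0x10

MEM[0x0f,0x11,0x08,0x12] = bb 2f 02 10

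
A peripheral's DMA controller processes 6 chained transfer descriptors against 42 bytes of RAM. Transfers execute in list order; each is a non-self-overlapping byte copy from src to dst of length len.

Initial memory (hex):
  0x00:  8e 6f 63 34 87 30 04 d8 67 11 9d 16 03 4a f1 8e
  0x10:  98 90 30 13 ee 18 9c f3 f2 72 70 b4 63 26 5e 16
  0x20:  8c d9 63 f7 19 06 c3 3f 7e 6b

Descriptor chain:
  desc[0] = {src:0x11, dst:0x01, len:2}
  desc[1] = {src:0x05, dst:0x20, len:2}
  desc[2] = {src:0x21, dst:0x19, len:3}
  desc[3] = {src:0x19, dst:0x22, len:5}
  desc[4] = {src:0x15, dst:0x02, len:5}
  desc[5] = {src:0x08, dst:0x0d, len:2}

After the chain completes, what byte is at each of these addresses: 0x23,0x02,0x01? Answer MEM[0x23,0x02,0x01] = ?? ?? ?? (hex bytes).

  after D0: wrote 2B at 0x01 = 9030
  after D1: wrote 2B at 0x20 = 3004
  after D2: wrote 3B at 0x19 = 0463f7
  after D3: wrote 5B at 0x22 = 0463f76326
  after D4: wrote 5B at 0x02 = 189cf3f204
  after D5: wrote 2B at 0x0d = 6711
query mem[0x23]=0x63, mem[0x02]=0x18, mem[0x01]=0x90

MEM[0x23,0x02,0x01] = 63 18 90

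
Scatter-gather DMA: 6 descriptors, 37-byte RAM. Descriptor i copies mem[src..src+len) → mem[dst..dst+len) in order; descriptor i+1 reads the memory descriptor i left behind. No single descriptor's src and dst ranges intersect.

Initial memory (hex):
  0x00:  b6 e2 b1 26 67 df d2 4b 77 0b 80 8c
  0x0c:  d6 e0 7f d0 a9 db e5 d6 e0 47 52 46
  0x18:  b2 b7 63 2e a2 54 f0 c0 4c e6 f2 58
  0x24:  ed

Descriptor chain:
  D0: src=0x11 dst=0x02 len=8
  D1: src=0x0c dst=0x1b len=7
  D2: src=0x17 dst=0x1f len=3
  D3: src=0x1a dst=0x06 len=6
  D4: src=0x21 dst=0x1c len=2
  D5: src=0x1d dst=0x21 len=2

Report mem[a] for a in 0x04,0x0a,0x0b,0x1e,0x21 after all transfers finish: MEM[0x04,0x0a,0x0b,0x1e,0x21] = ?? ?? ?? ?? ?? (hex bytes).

D0: mem[0x02..0x09] <- [db e5 d6 e0 47 52 46 b2]
D1: mem[0x1b..0x21] <- [d6 e0 7f d0 a9 db e5]
D2: mem[0x1f..0x21] <- [46 b2 b7]
D3: mem[0x06..0x0b] <- [63 d6 e0 7f d0 46]
D4: mem[0x1c..0x1d] <- [b7 f2]
D5: mem[0x21..0x22] <- [f2 d0]
query mem[0x04]=0xd6, mem[0x0a]=0xd0, mem[0x0b]=0x46, mem[0x1e]=0xd0, mem[0x21]=0xf2

MEM[0x04,0x0a,0x0b,0x1e,0x21] = d6 d0 46 d0 f2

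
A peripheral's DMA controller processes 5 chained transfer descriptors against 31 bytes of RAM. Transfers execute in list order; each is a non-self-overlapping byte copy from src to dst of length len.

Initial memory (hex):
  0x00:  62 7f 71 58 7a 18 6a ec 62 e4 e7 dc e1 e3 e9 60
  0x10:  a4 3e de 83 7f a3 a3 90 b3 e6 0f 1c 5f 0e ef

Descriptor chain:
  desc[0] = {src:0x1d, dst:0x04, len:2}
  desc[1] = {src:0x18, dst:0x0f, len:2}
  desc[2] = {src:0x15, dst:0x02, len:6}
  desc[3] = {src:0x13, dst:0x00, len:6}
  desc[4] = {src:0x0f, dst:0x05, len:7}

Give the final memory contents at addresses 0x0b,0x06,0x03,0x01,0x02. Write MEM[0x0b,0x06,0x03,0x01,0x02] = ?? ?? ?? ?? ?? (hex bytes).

MEM[0x0b,0x06,0x03,0x01,0x02] = a3 e6 a3 7f a3

  after D0: wrote 2B at 0x04 = 0eef
  after D1: wrote 2B at 0x0f = b3e6
  after D2: wrote 6B at 0x02 = a3a390b3e60f
  after D3: wrote 6B at 0x00 = 837fa3a390b3
  after D4: wrote 7B at 0x05 = b3e63ede837fa3
query mem[0x0b]=0xa3, mem[0x06]=0xe6, mem[0x03]=0xa3, mem[0x01]=0x7f, mem[0x02]=0xa3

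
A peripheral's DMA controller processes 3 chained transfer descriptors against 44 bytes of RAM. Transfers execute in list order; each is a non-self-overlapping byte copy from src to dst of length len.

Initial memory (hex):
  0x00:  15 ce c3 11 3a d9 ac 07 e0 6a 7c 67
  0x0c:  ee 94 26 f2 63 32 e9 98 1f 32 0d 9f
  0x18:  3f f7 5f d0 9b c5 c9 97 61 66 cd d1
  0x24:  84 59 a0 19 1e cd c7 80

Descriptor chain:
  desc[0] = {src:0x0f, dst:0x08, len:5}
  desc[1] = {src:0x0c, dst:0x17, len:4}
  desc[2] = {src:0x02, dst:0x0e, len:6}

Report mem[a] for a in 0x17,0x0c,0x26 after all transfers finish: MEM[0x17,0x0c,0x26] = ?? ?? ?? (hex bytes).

[0] 0x0f->0x08 len=5 : f2 63 32 e9 98
[1] 0x0c->0x17 len=4 : 98 94 26 f2
[2] 0x02->0x0e len=6 : c3 11 3a d9 ac 07
query mem[0x17]=0x98, mem[0x0c]=0x98, mem[0x26]=0xa0

MEM[0x17,0x0c,0x26] = 98 98 a0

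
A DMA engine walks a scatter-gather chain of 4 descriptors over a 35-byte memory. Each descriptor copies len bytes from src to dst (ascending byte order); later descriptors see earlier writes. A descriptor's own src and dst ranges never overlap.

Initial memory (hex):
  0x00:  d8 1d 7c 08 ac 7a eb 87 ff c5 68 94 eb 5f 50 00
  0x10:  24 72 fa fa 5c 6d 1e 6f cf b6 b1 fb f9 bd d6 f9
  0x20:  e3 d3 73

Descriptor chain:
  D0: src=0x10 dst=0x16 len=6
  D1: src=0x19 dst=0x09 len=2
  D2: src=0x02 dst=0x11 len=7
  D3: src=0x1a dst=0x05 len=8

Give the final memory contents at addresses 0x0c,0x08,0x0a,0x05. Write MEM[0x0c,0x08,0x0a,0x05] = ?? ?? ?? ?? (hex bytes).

#0 dst[0x16+6] := {0x24,0x72,0xfa,0xfa,0x5c,0x6d}
#1 dst[0x09+2] := {0xfa,0x5c}
#2 dst[0x11+7] := {0x7c,0x08,0xac,0x7a,0xeb,0x87,0xff}
#3 dst[0x05+8] := {0x5c,0x6d,0xf9,0xbd,0xd6,0xf9,0xe3,0xd3}
query mem[0x0c]=0xd3, mem[0x08]=0xbd, mem[0x0a]=0xf9, mem[0x05]=0x5c

MEM[0x0c,0x08,0x0a,0x05] = d3 bd f9 5c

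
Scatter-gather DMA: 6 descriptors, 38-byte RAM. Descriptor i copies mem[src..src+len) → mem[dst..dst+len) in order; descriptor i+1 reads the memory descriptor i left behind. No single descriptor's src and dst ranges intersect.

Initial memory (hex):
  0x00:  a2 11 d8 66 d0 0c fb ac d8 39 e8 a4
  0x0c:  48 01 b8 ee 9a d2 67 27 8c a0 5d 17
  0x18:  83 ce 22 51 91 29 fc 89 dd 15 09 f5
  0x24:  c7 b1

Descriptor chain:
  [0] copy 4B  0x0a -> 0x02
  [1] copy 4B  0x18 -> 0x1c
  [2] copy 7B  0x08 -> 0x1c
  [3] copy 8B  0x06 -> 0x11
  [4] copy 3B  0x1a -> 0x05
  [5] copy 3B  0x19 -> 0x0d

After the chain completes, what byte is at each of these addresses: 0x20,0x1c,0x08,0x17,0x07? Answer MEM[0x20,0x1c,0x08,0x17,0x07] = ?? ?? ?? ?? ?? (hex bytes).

[0] 0x0a->0x02 len=4 : e8 a4 48 01
[1] 0x18->0x1c len=4 : 83 ce 22 51
[2] 0x08->0x1c len=7 : d8 39 e8 a4 48 01 b8
[3] 0x06->0x11 len=8 : fb ac d8 39 e8 a4 48 01
[4] 0x1a->0x05 len=3 : 22 51 d8
[5] 0x19->0x0d len=3 : ce 22 51
query mem[0x20]=0x48, mem[0x1c]=0xd8, mem[0x08]=0xd8, mem[0x17]=0x48, mem[0x07]=0xd8

MEM[0x20,0x1c,0x08,0x17,0x07] = 48 d8 d8 48 d8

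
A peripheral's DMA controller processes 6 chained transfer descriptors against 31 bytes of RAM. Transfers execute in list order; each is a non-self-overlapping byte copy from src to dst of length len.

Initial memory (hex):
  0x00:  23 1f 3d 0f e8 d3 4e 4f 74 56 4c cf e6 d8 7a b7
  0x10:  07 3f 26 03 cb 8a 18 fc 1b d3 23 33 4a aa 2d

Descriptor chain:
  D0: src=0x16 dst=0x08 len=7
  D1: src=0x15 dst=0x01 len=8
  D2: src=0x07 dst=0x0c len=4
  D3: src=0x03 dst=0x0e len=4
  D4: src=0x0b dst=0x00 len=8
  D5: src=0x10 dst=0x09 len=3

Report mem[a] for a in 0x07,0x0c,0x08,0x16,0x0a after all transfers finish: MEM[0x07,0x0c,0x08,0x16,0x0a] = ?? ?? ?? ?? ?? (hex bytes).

MEM[0x07,0x0c,0x08,0x16,0x0a] = 26 33 4a 18 23

#0 dst[0x08+7] := {0x18,0xfc,0x1b,0xd3,0x23,0x33,0x4a}
#1 dst[0x01+8] := {0x8a,0x18,0xfc,0x1b,0xd3,0x23,0x33,0x4a}
#2 dst[0x0c+4] := {0x33,0x4a,0xfc,0x1b}
#3 dst[0x0e+4] := {0xfc,0x1b,0xd3,0x23}
#4 dst[0x00+8] := {0xd3,0x33,0x4a,0xfc,0x1b,0xd3,0x23,0x26}
#5 dst[0x09+3] := {0xd3,0x23,0x26}
query mem[0x07]=0x26, mem[0x0c]=0x33, mem[0x08]=0x4a, mem[0x16]=0x18, mem[0x0a]=0x23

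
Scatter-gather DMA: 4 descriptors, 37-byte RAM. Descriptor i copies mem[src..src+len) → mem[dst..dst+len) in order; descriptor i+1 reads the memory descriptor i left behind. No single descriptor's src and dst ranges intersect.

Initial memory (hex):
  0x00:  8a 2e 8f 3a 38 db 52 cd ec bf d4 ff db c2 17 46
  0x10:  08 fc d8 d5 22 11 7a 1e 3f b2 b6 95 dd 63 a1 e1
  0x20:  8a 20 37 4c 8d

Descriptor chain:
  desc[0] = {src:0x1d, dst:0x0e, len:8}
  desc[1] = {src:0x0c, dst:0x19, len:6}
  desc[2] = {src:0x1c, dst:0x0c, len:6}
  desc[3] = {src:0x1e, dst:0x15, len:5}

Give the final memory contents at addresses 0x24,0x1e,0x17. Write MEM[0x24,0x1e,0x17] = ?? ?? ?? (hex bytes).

#0 dst[0x0e+8] := {0x63,0xa1,0xe1,0x8a,0x20,0x37,0x4c,0x8d}
#1 dst[0x19+6] := {0xdb,0xc2,0x63,0xa1,0xe1,0x8a}
#2 dst[0x0c+6] := {0xa1,0xe1,0x8a,0xe1,0x8a,0x20}
#3 dst[0x15+5] := {0x8a,0xe1,0x8a,0x20,0x37}
query mem[0x24]=0x8d, mem[0x1e]=0x8a, mem[0x17]=0x8a

MEM[0x24,0x1e,0x17] = 8d 8a 8a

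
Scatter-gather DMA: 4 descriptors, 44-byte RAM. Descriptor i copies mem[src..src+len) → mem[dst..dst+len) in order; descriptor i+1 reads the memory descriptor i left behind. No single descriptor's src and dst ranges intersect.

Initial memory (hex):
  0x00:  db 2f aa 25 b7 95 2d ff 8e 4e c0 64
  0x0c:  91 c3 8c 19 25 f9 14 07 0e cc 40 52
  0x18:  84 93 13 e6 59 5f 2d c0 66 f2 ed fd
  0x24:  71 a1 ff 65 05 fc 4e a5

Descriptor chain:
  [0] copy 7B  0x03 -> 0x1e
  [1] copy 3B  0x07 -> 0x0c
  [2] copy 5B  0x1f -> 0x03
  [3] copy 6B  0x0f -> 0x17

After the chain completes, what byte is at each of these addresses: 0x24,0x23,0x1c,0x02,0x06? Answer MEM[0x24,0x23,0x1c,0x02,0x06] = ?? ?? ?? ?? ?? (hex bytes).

MEM[0x24,0x23,0x1c,0x02,0x06] = 4e 8e 0e aa ff

D0: mem[0x1e..0x24] <- [25 b7 95 2d ff 8e 4e]
D1: mem[0x0c..0x0e] <- [ff 8e 4e]
D2: mem[0x03..0x07] <- [b7 95 2d ff 8e]
D3: mem[0x17..0x1c] <- [19 25 f9 14 07 0e]
query mem[0x24]=0x4e, mem[0x23]=0x8e, mem[0x1c]=0x0e, mem[0x02]=0xaa, mem[0x06]=0xff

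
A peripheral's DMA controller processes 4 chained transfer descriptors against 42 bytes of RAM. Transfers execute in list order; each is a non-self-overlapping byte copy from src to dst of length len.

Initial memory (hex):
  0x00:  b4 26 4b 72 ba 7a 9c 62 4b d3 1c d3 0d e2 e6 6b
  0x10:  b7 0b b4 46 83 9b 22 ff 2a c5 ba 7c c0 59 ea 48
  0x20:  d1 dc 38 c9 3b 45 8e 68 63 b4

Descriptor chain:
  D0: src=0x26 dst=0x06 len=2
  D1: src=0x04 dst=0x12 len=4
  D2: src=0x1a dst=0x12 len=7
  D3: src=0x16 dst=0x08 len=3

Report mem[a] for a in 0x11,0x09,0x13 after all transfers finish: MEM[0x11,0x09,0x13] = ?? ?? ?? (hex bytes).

D0: mem[0x06..0x07] <- [8e 68]
D1: mem[0x12..0x15] <- [ba 7a 8e 68]
D2: mem[0x12..0x18] <- [ba 7c c0 59 ea 48 d1]
D3: mem[0x08..0x0a] <- [ea 48 d1]
query mem[0x11]=0x0b, mem[0x09]=0x48, mem[0x13]=0x7c

MEM[0x11,0x09,0x13] = 0b 48 7c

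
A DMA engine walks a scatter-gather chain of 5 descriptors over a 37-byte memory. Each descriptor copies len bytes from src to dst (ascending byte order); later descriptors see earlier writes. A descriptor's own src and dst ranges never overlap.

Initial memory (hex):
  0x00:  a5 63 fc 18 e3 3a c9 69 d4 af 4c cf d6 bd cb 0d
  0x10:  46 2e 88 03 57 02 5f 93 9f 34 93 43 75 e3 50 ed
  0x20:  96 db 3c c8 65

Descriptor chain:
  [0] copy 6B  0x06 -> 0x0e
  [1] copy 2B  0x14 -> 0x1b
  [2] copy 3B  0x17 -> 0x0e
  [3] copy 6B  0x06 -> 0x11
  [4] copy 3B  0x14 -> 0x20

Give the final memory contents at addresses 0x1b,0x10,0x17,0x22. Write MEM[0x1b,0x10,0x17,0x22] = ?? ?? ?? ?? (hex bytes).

MEM[0x1b,0x10,0x17,0x22] = 57 34 93 cf

D0: mem[0x0e..0x13] <- [c9 69 d4 af 4c cf]
D1: mem[0x1b..0x1c] <- [57 02]
D2: mem[0x0e..0x10] <- [93 9f 34]
D3: mem[0x11..0x16] <- [c9 69 d4 af 4c cf]
D4: mem[0x20..0x22] <- [af 4c cf]
query mem[0x1b]=0x57, mem[0x10]=0x34, mem[0x17]=0x93, mem[0x22]=0xcf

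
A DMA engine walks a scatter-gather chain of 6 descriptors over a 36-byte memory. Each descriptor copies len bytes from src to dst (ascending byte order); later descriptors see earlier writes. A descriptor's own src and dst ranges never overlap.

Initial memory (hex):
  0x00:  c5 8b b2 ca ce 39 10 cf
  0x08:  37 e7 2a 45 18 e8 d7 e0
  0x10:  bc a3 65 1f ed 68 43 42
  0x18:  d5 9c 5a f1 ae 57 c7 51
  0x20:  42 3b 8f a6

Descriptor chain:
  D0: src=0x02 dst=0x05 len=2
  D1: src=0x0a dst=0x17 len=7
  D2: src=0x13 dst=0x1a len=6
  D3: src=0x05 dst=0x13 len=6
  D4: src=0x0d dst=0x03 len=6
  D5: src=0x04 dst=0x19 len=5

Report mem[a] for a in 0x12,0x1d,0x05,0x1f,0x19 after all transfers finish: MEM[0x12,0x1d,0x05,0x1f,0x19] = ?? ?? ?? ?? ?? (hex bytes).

  after D0: wrote 2B at 0x05 = b2ca
  after D1: wrote 7B at 0x17 = 2a4518e8d7e0bc
  after D2: wrote 6B at 0x1a = 1fed68432a45
  after D3: wrote 6B at 0x13 = b2cacf37e72a
  after D4: wrote 6B at 0x03 = e8d7e0bca365
  after D5: wrote 5B at 0x19 = d7e0bca365
query mem[0x12]=0x65, mem[0x1d]=0x65, mem[0x05]=0xe0, mem[0x1f]=0x45, mem[0x19]=0xd7

MEM[0x12,0x1d,0x05,0x1f,0x19] = 65 65 e0 45 d7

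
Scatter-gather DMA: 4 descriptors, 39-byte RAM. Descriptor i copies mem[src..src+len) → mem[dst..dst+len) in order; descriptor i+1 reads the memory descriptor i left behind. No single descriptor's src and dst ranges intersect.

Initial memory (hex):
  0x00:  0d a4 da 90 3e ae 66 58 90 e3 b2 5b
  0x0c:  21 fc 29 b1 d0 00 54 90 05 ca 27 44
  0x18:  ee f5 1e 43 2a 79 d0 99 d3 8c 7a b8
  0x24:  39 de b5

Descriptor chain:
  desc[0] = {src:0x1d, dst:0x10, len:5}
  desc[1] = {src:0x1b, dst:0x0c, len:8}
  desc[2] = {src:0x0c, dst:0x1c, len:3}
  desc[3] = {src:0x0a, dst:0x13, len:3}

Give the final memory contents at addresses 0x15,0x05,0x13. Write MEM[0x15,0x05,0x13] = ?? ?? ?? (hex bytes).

#0 dst[0x10+5] := {0x79,0xd0,0x99,0xd3,0x8c}
#1 dst[0x0c+8] := {0x43,0x2a,0x79,0xd0,0x99,0xd3,0x8c,0x7a}
#2 dst[0x1c+3] := {0x43,0x2a,0x79}
#3 dst[0x13+3] := {0xb2,0x5b,0x43}
query mem[0x15]=0x43, mem[0x05]=0xae, mem[0x13]=0xb2

MEM[0x15,0x05,0x13] = 43 ae b2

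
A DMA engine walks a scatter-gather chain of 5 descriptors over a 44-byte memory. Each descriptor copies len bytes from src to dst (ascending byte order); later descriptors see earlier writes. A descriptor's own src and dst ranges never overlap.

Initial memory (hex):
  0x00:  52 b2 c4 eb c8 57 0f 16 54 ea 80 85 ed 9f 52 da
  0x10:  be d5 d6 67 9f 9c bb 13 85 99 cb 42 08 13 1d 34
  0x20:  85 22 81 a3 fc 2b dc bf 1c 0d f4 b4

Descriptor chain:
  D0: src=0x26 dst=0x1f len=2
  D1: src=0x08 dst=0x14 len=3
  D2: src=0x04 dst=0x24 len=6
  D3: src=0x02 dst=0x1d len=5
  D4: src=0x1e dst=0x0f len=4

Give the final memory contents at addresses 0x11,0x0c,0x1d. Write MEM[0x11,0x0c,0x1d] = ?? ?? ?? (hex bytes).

MEM[0x11,0x0c,0x1d] = 57 ed c4

#0 dst[0x1f+2] := {0xdc,0xbf}
#1 dst[0x14+3] := {0x54,0xea,0x80}
#2 dst[0x24+6] := {0xc8,0x57,0x0f,0x16,0x54,0xea}
#3 dst[0x1d+5] := {0xc4,0xeb,0xc8,0x57,0x0f}
#4 dst[0x0f+4] := {0xeb,0xc8,0x57,0x0f}
query mem[0x11]=0x57, mem[0x0c]=0xed, mem[0x1d]=0xc4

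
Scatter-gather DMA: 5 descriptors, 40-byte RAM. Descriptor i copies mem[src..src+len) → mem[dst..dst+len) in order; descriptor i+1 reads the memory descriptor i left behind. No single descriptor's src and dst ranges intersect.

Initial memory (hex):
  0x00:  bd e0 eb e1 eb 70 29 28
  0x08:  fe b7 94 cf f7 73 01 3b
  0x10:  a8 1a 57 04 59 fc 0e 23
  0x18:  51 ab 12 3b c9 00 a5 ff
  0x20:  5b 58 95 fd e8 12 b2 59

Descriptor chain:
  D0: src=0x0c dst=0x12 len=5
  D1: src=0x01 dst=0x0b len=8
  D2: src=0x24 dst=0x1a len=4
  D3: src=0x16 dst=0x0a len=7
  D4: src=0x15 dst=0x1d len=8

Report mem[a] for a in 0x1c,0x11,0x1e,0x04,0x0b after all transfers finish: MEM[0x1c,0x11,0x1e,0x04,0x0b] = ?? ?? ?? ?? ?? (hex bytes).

  after D0: wrote 5B at 0x12 = f773013ba8
  after D1: wrote 8B at 0x0b = e0ebe1eb702928fe
  after D2: wrote 4B at 0x1a = e812b259
  after D3: wrote 7B at 0x0a = a82351abe812b2
  after D4: wrote 8B at 0x1d = 3ba82351abe812b2
query mem[0x1c]=0xb2, mem[0x11]=0x28, mem[0x1e]=0xa8, mem[0x04]=0xeb, mem[0x0b]=0x23

MEM[0x1c,0x11,0x1e,0x04,0x0b] = b2 28 a8 eb 23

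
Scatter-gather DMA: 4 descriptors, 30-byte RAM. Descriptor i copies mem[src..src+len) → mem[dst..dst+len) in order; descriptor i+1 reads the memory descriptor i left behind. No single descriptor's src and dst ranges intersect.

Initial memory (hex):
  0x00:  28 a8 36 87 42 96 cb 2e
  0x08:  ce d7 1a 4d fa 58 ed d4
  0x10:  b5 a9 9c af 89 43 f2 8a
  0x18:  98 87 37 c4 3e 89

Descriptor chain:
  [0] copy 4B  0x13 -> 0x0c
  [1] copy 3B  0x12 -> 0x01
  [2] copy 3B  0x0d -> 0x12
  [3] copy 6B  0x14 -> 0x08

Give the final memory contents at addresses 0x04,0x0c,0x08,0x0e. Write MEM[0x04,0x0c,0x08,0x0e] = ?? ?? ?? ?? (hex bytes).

D0: mem[0x0c..0x0f] <- [af 89 43 f2]
D1: mem[0x01..0x03] <- [9c af 89]
D2: mem[0x12..0x14] <- [89 43 f2]
D3: mem[0x08..0x0d] <- [f2 43 f2 8a 98 87]
query mem[0x04]=0x42, mem[0x0c]=0x98, mem[0x08]=0xf2, mem[0x0e]=0x43

MEM[0x04,0x0c,0x08,0x0e] = 42 98 f2 43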